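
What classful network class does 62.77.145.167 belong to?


First octet: 62
Binary: 00111110
0xxxxxxx -> Class A (1-126)
Class A, default mask 255.0.0.0 (/8)


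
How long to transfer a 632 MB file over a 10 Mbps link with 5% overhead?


Effective throughput = 10 * (1 - 5/100) = 9.5 Mbps
File size in Mb = 632 * 8 = 5056 Mb
Time = 5056 / 9.5
Time = 532.2105 seconds


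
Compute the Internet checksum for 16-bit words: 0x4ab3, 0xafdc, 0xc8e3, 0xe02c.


Sum all words (with carry folding):
+ 0x4ab3 = 0x4ab3
+ 0xafdc = 0xfa8f
+ 0xc8e3 = 0xc373
+ 0xe02c = 0xa3a0
One's complement: ~0xa3a0
Checksum = 0x5c5f


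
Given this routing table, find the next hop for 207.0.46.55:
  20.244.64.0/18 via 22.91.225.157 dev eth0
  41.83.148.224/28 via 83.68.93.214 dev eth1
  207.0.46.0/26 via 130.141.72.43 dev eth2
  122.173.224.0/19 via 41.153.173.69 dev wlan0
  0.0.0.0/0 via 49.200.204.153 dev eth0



Longest prefix match for 207.0.46.55:
  /18 20.244.64.0: no
  /28 41.83.148.224: no
  /26 207.0.46.0: MATCH
  /19 122.173.224.0: no
  /0 0.0.0.0: MATCH
Selected: next-hop 130.141.72.43 via eth2 (matched /26)


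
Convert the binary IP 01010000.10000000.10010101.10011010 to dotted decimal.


01010000 = 80
10000000 = 128
10010101 = 149
10011010 = 154
IP: 80.128.149.154


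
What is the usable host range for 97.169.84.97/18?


Network: 97.169.64.0
Broadcast: 97.169.127.255
First usable = network + 1
Last usable = broadcast - 1
Range: 97.169.64.1 to 97.169.127.254


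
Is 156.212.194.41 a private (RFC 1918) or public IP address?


RFC 1918 private ranges:
  10.0.0.0/8 (10.0.0.0 - 10.255.255.255)
  172.16.0.0/12 (172.16.0.0 - 172.31.255.255)
  192.168.0.0/16 (192.168.0.0 - 192.168.255.255)
Public (not in any RFC 1918 range)


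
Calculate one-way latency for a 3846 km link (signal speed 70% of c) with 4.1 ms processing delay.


Speed = 0.7 * 3e5 km/s = 210000 km/s
Propagation delay = 3846 / 210000 = 0.0183 s = 18.3143 ms
Processing delay = 4.1 ms
Total one-way latency = 22.4143 ms


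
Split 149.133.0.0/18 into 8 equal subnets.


New prefix = 18 + 3 = 21
Each subnet has 2048 addresses
  149.133.0.0/21
  149.133.8.0/21
  149.133.16.0/21
  149.133.24.0/21
  149.133.32.0/21
  149.133.40.0/21
  149.133.48.0/21
  149.133.56.0/21
Subnets: 149.133.0.0/21, 149.133.8.0/21, 149.133.16.0/21, 149.133.24.0/21, 149.133.32.0/21, 149.133.40.0/21, 149.133.48.0/21, 149.133.56.0/21


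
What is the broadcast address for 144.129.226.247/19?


Network: 144.129.224.0/19
Host bits = 13
Set all host bits to 1:
Broadcast: 144.129.255.255


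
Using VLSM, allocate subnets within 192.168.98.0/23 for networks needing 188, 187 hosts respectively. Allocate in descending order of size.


188 hosts -> /24 (254 usable): 192.168.98.0/24
187 hosts -> /24 (254 usable): 192.168.99.0/24
Allocation: 192.168.98.0/24 (188 hosts, 254 usable); 192.168.99.0/24 (187 hosts, 254 usable)


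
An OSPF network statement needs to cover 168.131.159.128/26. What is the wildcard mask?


Subnet mask: 255.255.255.192
Wildcard = 255.255.255.255 - subnet mask
255 - 255 = 0
255 - 255 = 0
255 - 255 = 0
255 - 192 = 63
Wildcard: 0.0.0.63


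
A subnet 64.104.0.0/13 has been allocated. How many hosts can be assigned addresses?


Host bits = 32 - 13 = 19
Total addresses = 2^19 = 524288
Usable = total - 2 (network and broadcast)
Usable hosts: 524286


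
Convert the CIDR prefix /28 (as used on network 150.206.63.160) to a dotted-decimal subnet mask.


/28 means 28 network bits, 4 host bits
Binary: 11111111111111111111111111110000
Mask: 255.255.255.240


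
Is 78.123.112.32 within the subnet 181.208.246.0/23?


Subnet network: 181.208.246.0
Test IP AND mask: 78.123.112.0
No, 78.123.112.32 is not in 181.208.246.0/23


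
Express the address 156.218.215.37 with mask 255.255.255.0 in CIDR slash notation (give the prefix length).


Binary: 11111111.11111111.11111111.00000000
Count leading 1s
Prefix: /24


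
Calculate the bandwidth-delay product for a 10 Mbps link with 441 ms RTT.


BDP = bandwidth * RTT
= 10 Mbps * 441 ms
= 10 * 1e6 * 441 / 1000 bits
= 4410000 bits
= 551250 bytes
= 538.3301 KB
BDP = 4410000 bits (551250 bytes)


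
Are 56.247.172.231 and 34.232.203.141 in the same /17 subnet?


Mask: 255.255.128.0
56.247.172.231 AND mask = 56.247.128.0
34.232.203.141 AND mask = 34.232.128.0
No, different subnets (56.247.128.0 vs 34.232.128.0)


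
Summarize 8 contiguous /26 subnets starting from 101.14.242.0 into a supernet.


Original prefix: /26
Number of subnets: 8 = 2^3
New prefix = 26 - 3 = 23
Supernet: 101.14.242.0/23


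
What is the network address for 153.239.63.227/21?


IP:   10011001.11101111.00111111.11100011
Mask: 11111111.11111111.11111000.00000000
AND operation:
Net:  10011001.11101111.00111000.00000000
Network: 153.239.56.0/21


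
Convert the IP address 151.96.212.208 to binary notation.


151 = 10010111
96 = 01100000
212 = 11010100
208 = 11010000
Binary: 10010111.01100000.11010100.11010000


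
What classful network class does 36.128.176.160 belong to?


First octet: 36
Binary: 00100100
0xxxxxxx -> Class A (1-126)
Class A, default mask 255.0.0.0 (/8)


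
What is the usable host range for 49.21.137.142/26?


Network: 49.21.137.128
Broadcast: 49.21.137.191
First usable = network + 1
Last usable = broadcast - 1
Range: 49.21.137.129 to 49.21.137.190


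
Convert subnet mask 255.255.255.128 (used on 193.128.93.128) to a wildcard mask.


Subnet mask: 255.255.255.128
Wildcard = 255.255.255.255 - subnet mask
255 - 255 = 0
255 - 255 = 0
255 - 255 = 0
255 - 128 = 127
Wildcard: 0.0.0.127


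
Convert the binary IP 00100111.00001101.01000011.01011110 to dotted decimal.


00100111 = 39
00001101 = 13
01000011 = 67
01011110 = 94
IP: 39.13.67.94


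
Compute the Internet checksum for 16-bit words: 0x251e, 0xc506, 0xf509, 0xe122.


Sum all words (with carry folding):
+ 0x251e = 0x251e
+ 0xc506 = 0xea24
+ 0xf509 = 0xdf2e
+ 0xe122 = 0xc051
One's complement: ~0xc051
Checksum = 0x3fae


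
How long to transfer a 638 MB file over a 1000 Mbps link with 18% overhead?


Effective throughput = 1000 * (1 - 18/100) = 820.0 Mbps
File size in Mb = 638 * 8 = 5104 Mb
Time = 5104 / 820.0
Time = 6.2244 seconds


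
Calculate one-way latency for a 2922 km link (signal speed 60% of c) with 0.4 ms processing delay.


Speed = 0.6 * 3e5 km/s = 180000 km/s
Propagation delay = 2922 / 180000 = 0.0162 s = 16.2333 ms
Processing delay = 0.4 ms
Total one-way latency = 16.6333 ms


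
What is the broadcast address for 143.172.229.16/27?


Network: 143.172.229.0/27
Host bits = 5
Set all host bits to 1:
Broadcast: 143.172.229.31


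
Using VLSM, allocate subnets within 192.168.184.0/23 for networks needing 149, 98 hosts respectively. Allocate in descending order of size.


149 hosts -> /24 (254 usable): 192.168.184.0/24
98 hosts -> /25 (126 usable): 192.168.185.0/25
Allocation: 192.168.184.0/24 (149 hosts, 254 usable); 192.168.185.0/25 (98 hosts, 126 usable)


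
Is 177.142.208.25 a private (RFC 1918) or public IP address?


RFC 1918 private ranges:
  10.0.0.0/8 (10.0.0.0 - 10.255.255.255)
  172.16.0.0/12 (172.16.0.0 - 172.31.255.255)
  192.168.0.0/16 (192.168.0.0 - 192.168.255.255)
Public (not in any RFC 1918 range)


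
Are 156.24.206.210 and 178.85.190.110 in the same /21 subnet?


Mask: 255.255.248.0
156.24.206.210 AND mask = 156.24.200.0
178.85.190.110 AND mask = 178.85.184.0
No, different subnets (156.24.200.0 vs 178.85.184.0)


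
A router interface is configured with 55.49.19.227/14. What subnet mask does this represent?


/14 means 14 network bits, 18 host bits
Binary: 11111111111111000000000000000000
Mask: 255.252.0.0


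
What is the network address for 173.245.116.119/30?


IP:   10101101.11110101.01110100.01110111
Mask: 11111111.11111111.11111111.11111100
AND operation:
Net:  10101101.11110101.01110100.01110100
Network: 173.245.116.116/30


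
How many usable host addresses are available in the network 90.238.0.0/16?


Host bits = 32 - 16 = 16
Total addresses = 2^16 = 65536
Usable = total - 2 (network and broadcast)
Usable hosts: 65534


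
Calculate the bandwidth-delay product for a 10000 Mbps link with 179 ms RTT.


BDP = bandwidth * RTT
= 10000 Mbps * 179 ms
= 10000 * 1e6 * 179 / 1000 bits
= 1790000000 bits
= 223750000 bytes
= 218505.8594 KB
BDP = 1790000000 bits (223750000 bytes)


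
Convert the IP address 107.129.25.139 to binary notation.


107 = 01101011
129 = 10000001
25 = 00011001
139 = 10001011
Binary: 01101011.10000001.00011001.10001011


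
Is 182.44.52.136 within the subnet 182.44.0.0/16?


Subnet network: 182.44.0.0
Test IP AND mask: 182.44.0.0
Yes, 182.44.52.136 is in 182.44.0.0/16


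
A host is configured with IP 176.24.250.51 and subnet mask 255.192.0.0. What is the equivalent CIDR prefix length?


Binary: 11111111.11000000.00000000.00000000
Count leading 1s
Prefix: /10


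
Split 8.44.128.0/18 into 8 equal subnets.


New prefix = 18 + 3 = 21
Each subnet has 2048 addresses
  8.44.128.0/21
  8.44.136.0/21
  8.44.144.0/21
  8.44.152.0/21
  8.44.160.0/21
  8.44.168.0/21
  8.44.176.0/21
  8.44.184.0/21
Subnets: 8.44.128.0/21, 8.44.136.0/21, 8.44.144.0/21, 8.44.152.0/21, 8.44.160.0/21, 8.44.168.0/21, 8.44.176.0/21, 8.44.184.0/21


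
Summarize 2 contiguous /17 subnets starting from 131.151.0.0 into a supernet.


Original prefix: /17
Number of subnets: 2 = 2^1
New prefix = 17 - 1 = 16
Supernet: 131.151.0.0/16


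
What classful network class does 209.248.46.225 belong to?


First octet: 209
Binary: 11010001
110xxxxx -> Class C (192-223)
Class C, default mask 255.255.255.0 (/24)


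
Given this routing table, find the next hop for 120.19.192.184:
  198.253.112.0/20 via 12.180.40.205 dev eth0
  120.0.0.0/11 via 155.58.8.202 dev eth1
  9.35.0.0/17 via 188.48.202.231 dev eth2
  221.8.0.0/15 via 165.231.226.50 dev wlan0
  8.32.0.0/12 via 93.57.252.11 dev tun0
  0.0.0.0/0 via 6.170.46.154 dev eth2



Longest prefix match for 120.19.192.184:
  /20 198.253.112.0: no
  /11 120.0.0.0: MATCH
  /17 9.35.0.0: no
  /15 221.8.0.0: no
  /12 8.32.0.0: no
  /0 0.0.0.0: MATCH
Selected: next-hop 155.58.8.202 via eth1 (matched /11)


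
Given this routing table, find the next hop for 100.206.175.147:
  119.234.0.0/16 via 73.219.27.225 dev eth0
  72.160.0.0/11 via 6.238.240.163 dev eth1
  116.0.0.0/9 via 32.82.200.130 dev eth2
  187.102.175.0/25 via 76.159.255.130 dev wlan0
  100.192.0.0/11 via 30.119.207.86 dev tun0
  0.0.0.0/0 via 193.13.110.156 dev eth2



Longest prefix match for 100.206.175.147:
  /16 119.234.0.0: no
  /11 72.160.0.0: no
  /9 116.0.0.0: no
  /25 187.102.175.0: no
  /11 100.192.0.0: MATCH
  /0 0.0.0.0: MATCH
Selected: next-hop 30.119.207.86 via tun0 (matched /11)


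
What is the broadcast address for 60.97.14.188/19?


Network: 60.97.0.0/19
Host bits = 13
Set all host bits to 1:
Broadcast: 60.97.31.255


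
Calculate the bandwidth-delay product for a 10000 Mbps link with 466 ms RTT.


BDP = bandwidth * RTT
= 10000 Mbps * 466 ms
= 10000 * 1e6 * 466 / 1000 bits
= 4660000000 bits
= 582500000 bytes
= 568847.6562 KB
BDP = 4660000000 bits (582500000 bytes)


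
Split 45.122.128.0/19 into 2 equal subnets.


New prefix = 19 + 1 = 20
Each subnet has 4096 addresses
  45.122.128.0/20
  45.122.144.0/20
Subnets: 45.122.128.0/20, 45.122.144.0/20


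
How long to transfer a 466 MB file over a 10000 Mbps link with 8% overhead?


Effective throughput = 10000 * (1 - 8/100) = 9200 Mbps
File size in Mb = 466 * 8 = 3728 Mb
Time = 3728 / 9200
Time = 0.4052 seconds


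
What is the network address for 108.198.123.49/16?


IP:   01101100.11000110.01111011.00110001
Mask: 11111111.11111111.00000000.00000000
AND operation:
Net:  01101100.11000110.00000000.00000000
Network: 108.198.0.0/16


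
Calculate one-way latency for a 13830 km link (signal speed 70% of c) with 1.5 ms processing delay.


Speed = 0.7 * 3e5 km/s = 210000 km/s
Propagation delay = 13830 / 210000 = 0.0659 s = 65.8571 ms
Processing delay = 1.5 ms
Total one-way latency = 67.3571 ms


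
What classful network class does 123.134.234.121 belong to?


First octet: 123
Binary: 01111011
0xxxxxxx -> Class A (1-126)
Class A, default mask 255.0.0.0 (/8)


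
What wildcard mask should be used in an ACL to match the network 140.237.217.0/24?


Subnet mask: 255.255.255.0
Wildcard = 255.255.255.255 - subnet mask
255 - 255 = 0
255 - 255 = 0
255 - 255 = 0
255 - 0 = 255
Wildcard: 0.0.0.255


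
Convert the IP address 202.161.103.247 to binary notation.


202 = 11001010
161 = 10100001
103 = 01100111
247 = 11110111
Binary: 11001010.10100001.01100111.11110111


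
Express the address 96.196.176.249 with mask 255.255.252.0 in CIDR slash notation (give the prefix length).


Binary: 11111111.11111111.11111100.00000000
Count leading 1s
Prefix: /22


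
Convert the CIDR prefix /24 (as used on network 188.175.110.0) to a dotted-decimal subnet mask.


/24 means 24 network bits, 8 host bits
Binary: 11111111111111111111111100000000
Mask: 255.255.255.0


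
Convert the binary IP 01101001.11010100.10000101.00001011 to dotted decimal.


01101001 = 105
11010100 = 212
10000101 = 133
00001011 = 11
IP: 105.212.133.11


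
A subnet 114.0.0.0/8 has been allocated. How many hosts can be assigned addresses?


Host bits = 32 - 8 = 24
Total addresses = 2^24 = 16777216
Usable = total - 2 (network and broadcast)
Usable hosts: 16777214


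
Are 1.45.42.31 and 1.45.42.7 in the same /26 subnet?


Mask: 255.255.255.192
1.45.42.31 AND mask = 1.45.42.0
1.45.42.7 AND mask = 1.45.42.0
Yes, same subnet (1.45.42.0)


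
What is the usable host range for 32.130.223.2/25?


Network: 32.130.223.0
Broadcast: 32.130.223.127
First usable = network + 1
Last usable = broadcast - 1
Range: 32.130.223.1 to 32.130.223.126


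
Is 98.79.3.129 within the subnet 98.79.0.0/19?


Subnet network: 98.79.0.0
Test IP AND mask: 98.79.0.0
Yes, 98.79.3.129 is in 98.79.0.0/19


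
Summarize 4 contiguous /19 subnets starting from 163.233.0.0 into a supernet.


Original prefix: /19
Number of subnets: 4 = 2^2
New prefix = 19 - 2 = 17
Supernet: 163.233.0.0/17


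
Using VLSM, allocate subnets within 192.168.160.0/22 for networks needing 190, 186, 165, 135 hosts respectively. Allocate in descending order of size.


190 hosts -> /24 (254 usable): 192.168.160.0/24
186 hosts -> /24 (254 usable): 192.168.161.0/24
165 hosts -> /24 (254 usable): 192.168.162.0/24
135 hosts -> /24 (254 usable): 192.168.163.0/24
Allocation: 192.168.160.0/24 (190 hosts, 254 usable); 192.168.161.0/24 (186 hosts, 254 usable); 192.168.162.0/24 (165 hosts, 254 usable); 192.168.163.0/24 (135 hosts, 254 usable)


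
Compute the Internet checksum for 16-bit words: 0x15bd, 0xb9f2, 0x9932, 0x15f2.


Sum all words (with carry folding):
+ 0x15bd = 0x15bd
+ 0xb9f2 = 0xcfaf
+ 0x9932 = 0x68e2
+ 0x15f2 = 0x7ed4
One's complement: ~0x7ed4
Checksum = 0x812b


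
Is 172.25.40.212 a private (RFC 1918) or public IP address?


RFC 1918 private ranges:
  10.0.0.0/8 (10.0.0.0 - 10.255.255.255)
  172.16.0.0/12 (172.16.0.0 - 172.31.255.255)
  192.168.0.0/16 (192.168.0.0 - 192.168.255.255)
Private (in 172.16.0.0/12)


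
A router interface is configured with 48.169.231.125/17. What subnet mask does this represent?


/17 means 17 network bits, 15 host bits
Binary: 11111111111111111000000000000000
Mask: 255.255.128.0


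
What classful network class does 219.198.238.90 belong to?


First octet: 219
Binary: 11011011
110xxxxx -> Class C (192-223)
Class C, default mask 255.255.255.0 (/24)


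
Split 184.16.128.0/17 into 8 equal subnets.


New prefix = 17 + 3 = 20
Each subnet has 4096 addresses
  184.16.128.0/20
  184.16.144.0/20
  184.16.160.0/20
  184.16.176.0/20
  184.16.192.0/20
  184.16.208.0/20
  184.16.224.0/20
  184.16.240.0/20
Subnets: 184.16.128.0/20, 184.16.144.0/20, 184.16.160.0/20, 184.16.176.0/20, 184.16.192.0/20, 184.16.208.0/20, 184.16.224.0/20, 184.16.240.0/20


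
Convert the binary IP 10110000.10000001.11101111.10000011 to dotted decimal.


10110000 = 176
10000001 = 129
11101111 = 239
10000011 = 131
IP: 176.129.239.131


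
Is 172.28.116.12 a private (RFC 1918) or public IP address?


RFC 1918 private ranges:
  10.0.0.0/8 (10.0.0.0 - 10.255.255.255)
  172.16.0.0/12 (172.16.0.0 - 172.31.255.255)
  192.168.0.0/16 (192.168.0.0 - 192.168.255.255)
Private (in 172.16.0.0/12)


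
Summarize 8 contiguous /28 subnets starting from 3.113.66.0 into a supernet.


Original prefix: /28
Number of subnets: 8 = 2^3
New prefix = 28 - 3 = 25
Supernet: 3.113.66.0/25


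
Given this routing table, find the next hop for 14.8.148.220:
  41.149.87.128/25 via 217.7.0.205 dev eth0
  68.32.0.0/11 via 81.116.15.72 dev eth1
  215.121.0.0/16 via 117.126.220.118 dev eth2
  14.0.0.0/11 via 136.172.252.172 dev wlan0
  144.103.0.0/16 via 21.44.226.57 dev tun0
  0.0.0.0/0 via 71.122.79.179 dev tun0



Longest prefix match for 14.8.148.220:
  /25 41.149.87.128: no
  /11 68.32.0.0: no
  /16 215.121.0.0: no
  /11 14.0.0.0: MATCH
  /16 144.103.0.0: no
  /0 0.0.0.0: MATCH
Selected: next-hop 136.172.252.172 via wlan0 (matched /11)


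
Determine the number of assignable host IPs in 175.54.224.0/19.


Host bits = 32 - 19 = 13
Total addresses = 2^13 = 8192
Usable = total - 2 (network and broadcast)
Usable hosts: 8190


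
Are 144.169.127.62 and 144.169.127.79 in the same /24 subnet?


Mask: 255.255.255.0
144.169.127.62 AND mask = 144.169.127.0
144.169.127.79 AND mask = 144.169.127.0
Yes, same subnet (144.169.127.0)


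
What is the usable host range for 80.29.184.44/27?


Network: 80.29.184.32
Broadcast: 80.29.184.63
First usable = network + 1
Last usable = broadcast - 1
Range: 80.29.184.33 to 80.29.184.62


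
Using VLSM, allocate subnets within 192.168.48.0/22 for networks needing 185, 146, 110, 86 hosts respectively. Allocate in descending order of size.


185 hosts -> /24 (254 usable): 192.168.48.0/24
146 hosts -> /24 (254 usable): 192.168.49.0/24
110 hosts -> /25 (126 usable): 192.168.50.0/25
86 hosts -> /25 (126 usable): 192.168.50.128/25
Allocation: 192.168.48.0/24 (185 hosts, 254 usable); 192.168.49.0/24 (146 hosts, 254 usable); 192.168.50.0/25 (110 hosts, 126 usable); 192.168.50.128/25 (86 hosts, 126 usable)


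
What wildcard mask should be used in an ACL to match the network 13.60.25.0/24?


Subnet mask: 255.255.255.0
Wildcard = 255.255.255.255 - subnet mask
255 - 255 = 0
255 - 255 = 0
255 - 255 = 0
255 - 0 = 255
Wildcard: 0.0.0.255


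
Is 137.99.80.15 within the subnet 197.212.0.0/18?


Subnet network: 197.212.0.0
Test IP AND mask: 137.99.64.0
No, 137.99.80.15 is not in 197.212.0.0/18


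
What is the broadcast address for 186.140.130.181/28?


Network: 186.140.130.176/28
Host bits = 4
Set all host bits to 1:
Broadcast: 186.140.130.191


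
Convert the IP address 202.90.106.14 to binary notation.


202 = 11001010
90 = 01011010
106 = 01101010
14 = 00001110
Binary: 11001010.01011010.01101010.00001110


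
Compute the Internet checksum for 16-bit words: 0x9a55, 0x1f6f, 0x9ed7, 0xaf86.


Sum all words (with carry folding):
+ 0x9a55 = 0x9a55
+ 0x1f6f = 0xb9c4
+ 0x9ed7 = 0x589c
+ 0xaf86 = 0x0823
One's complement: ~0x0823
Checksum = 0xf7dc


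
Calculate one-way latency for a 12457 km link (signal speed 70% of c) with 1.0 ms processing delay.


Speed = 0.7 * 3e5 km/s = 210000 km/s
Propagation delay = 12457 / 210000 = 0.0593 s = 59.319 ms
Processing delay = 1.0 ms
Total one-way latency = 60.319 ms


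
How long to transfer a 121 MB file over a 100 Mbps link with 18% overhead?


Effective throughput = 100 * (1 - 18/100) = 82 Mbps
File size in Mb = 121 * 8 = 968 Mb
Time = 968 / 82
Time = 11.8049 seconds


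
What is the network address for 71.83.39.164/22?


IP:   01000111.01010011.00100111.10100100
Mask: 11111111.11111111.11111100.00000000
AND operation:
Net:  01000111.01010011.00100100.00000000
Network: 71.83.36.0/22


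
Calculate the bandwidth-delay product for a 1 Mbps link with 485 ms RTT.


BDP = bandwidth * RTT
= 1 Mbps * 485 ms
= 1 * 1e6 * 485 / 1000 bits
= 485000 bits
= 60625 bytes
= 59.2041 KB
BDP = 485000 bits (60625 bytes)


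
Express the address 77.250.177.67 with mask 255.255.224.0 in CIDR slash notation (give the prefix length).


Binary: 11111111.11111111.11100000.00000000
Count leading 1s
Prefix: /19


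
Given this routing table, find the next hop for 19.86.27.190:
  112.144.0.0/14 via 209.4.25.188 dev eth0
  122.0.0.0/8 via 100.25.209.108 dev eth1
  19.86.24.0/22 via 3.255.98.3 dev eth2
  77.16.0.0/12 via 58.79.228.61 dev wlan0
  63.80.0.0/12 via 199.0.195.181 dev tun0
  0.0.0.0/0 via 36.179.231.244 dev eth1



Longest prefix match for 19.86.27.190:
  /14 112.144.0.0: no
  /8 122.0.0.0: no
  /22 19.86.24.0: MATCH
  /12 77.16.0.0: no
  /12 63.80.0.0: no
  /0 0.0.0.0: MATCH
Selected: next-hop 3.255.98.3 via eth2 (matched /22)


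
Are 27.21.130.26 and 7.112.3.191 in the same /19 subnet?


Mask: 255.255.224.0
27.21.130.26 AND mask = 27.21.128.0
7.112.3.191 AND mask = 7.112.0.0
No, different subnets (27.21.128.0 vs 7.112.0.0)


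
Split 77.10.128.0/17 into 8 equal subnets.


New prefix = 17 + 3 = 20
Each subnet has 4096 addresses
  77.10.128.0/20
  77.10.144.0/20
  77.10.160.0/20
  77.10.176.0/20
  77.10.192.0/20
  77.10.208.0/20
  77.10.224.0/20
  77.10.240.0/20
Subnets: 77.10.128.0/20, 77.10.144.0/20, 77.10.160.0/20, 77.10.176.0/20, 77.10.192.0/20, 77.10.208.0/20, 77.10.224.0/20, 77.10.240.0/20


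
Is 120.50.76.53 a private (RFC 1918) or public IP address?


RFC 1918 private ranges:
  10.0.0.0/8 (10.0.0.0 - 10.255.255.255)
  172.16.0.0/12 (172.16.0.0 - 172.31.255.255)
  192.168.0.0/16 (192.168.0.0 - 192.168.255.255)
Public (not in any RFC 1918 range)


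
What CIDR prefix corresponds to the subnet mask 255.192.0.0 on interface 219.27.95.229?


Binary: 11111111.11000000.00000000.00000000
Count leading 1s
Prefix: /10


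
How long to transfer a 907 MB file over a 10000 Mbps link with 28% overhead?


Effective throughput = 10000 * (1 - 28/100) = 7200 Mbps
File size in Mb = 907 * 8 = 7256 Mb
Time = 7256 / 7200
Time = 1.0078 seconds


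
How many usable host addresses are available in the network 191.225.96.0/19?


Host bits = 32 - 19 = 13
Total addresses = 2^13 = 8192
Usable = total - 2 (network and broadcast)
Usable hosts: 8190


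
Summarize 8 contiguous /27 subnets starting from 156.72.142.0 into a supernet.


Original prefix: /27
Number of subnets: 8 = 2^3
New prefix = 27 - 3 = 24
Supernet: 156.72.142.0/24


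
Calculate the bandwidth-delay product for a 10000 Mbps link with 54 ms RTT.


BDP = bandwidth * RTT
= 10000 Mbps * 54 ms
= 10000 * 1e6 * 54 / 1000 bits
= 540000000 bits
= 67500000 bytes
= 65917.9688 KB
BDP = 540000000 bits (67500000 bytes)


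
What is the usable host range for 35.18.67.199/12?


Network: 35.16.0.0
Broadcast: 35.31.255.255
First usable = network + 1
Last usable = broadcast - 1
Range: 35.16.0.1 to 35.31.255.254


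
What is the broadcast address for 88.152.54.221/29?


Network: 88.152.54.216/29
Host bits = 3
Set all host bits to 1:
Broadcast: 88.152.54.223


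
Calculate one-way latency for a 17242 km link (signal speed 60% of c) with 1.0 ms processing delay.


Speed = 0.6 * 3e5 km/s = 180000 km/s
Propagation delay = 17242 / 180000 = 0.0958 s = 95.7889 ms
Processing delay = 1.0 ms
Total one-way latency = 96.7889 ms


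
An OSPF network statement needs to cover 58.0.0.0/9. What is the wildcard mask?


Subnet mask: 255.128.0.0
Wildcard = 255.255.255.255 - subnet mask
255 - 255 = 0
255 - 128 = 127
255 - 0 = 255
255 - 0 = 255
Wildcard: 0.127.255.255


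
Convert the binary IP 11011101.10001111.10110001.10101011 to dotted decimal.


11011101 = 221
10001111 = 143
10110001 = 177
10101011 = 171
IP: 221.143.177.171


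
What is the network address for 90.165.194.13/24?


IP:   01011010.10100101.11000010.00001101
Mask: 11111111.11111111.11111111.00000000
AND operation:
Net:  01011010.10100101.11000010.00000000
Network: 90.165.194.0/24


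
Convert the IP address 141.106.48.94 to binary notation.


141 = 10001101
106 = 01101010
48 = 00110000
94 = 01011110
Binary: 10001101.01101010.00110000.01011110


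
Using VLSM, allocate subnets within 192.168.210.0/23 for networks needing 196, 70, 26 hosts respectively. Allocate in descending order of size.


196 hosts -> /24 (254 usable): 192.168.210.0/24
70 hosts -> /25 (126 usable): 192.168.211.0/25
26 hosts -> /27 (30 usable): 192.168.211.128/27
Allocation: 192.168.210.0/24 (196 hosts, 254 usable); 192.168.211.0/25 (70 hosts, 126 usable); 192.168.211.128/27 (26 hosts, 30 usable)


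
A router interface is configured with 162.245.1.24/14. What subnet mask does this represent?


/14 means 14 network bits, 18 host bits
Binary: 11111111111111000000000000000000
Mask: 255.252.0.0


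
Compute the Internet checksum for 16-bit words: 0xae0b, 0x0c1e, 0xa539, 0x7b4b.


Sum all words (with carry folding):
+ 0xae0b = 0xae0b
+ 0x0c1e = 0xba29
+ 0xa539 = 0x5f63
+ 0x7b4b = 0xdaae
One's complement: ~0xdaae
Checksum = 0x2551


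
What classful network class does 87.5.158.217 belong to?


First octet: 87
Binary: 01010111
0xxxxxxx -> Class A (1-126)
Class A, default mask 255.0.0.0 (/8)


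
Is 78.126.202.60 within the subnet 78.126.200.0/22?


Subnet network: 78.126.200.0
Test IP AND mask: 78.126.200.0
Yes, 78.126.202.60 is in 78.126.200.0/22


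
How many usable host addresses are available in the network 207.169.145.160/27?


Host bits = 32 - 27 = 5
Total addresses = 2^5 = 32
Usable = total - 2 (network and broadcast)
Usable hosts: 30


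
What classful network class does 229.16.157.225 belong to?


First octet: 229
Binary: 11100101
1110xxxx -> Class D (224-239)
Class D (multicast), default mask N/A


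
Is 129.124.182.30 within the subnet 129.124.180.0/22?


Subnet network: 129.124.180.0
Test IP AND mask: 129.124.180.0
Yes, 129.124.182.30 is in 129.124.180.0/22


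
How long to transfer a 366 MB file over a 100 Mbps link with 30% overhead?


Effective throughput = 100 * (1 - 30/100) = 70 Mbps
File size in Mb = 366 * 8 = 2928 Mb
Time = 2928 / 70
Time = 41.8286 seconds


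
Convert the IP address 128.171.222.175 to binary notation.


128 = 10000000
171 = 10101011
222 = 11011110
175 = 10101111
Binary: 10000000.10101011.11011110.10101111


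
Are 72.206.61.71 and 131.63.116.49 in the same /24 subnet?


Mask: 255.255.255.0
72.206.61.71 AND mask = 72.206.61.0
131.63.116.49 AND mask = 131.63.116.0
No, different subnets (72.206.61.0 vs 131.63.116.0)


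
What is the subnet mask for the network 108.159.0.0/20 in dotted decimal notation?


/20 means 20 network bits, 12 host bits
Binary: 11111111111111111111000000000000
Mask: 255.255.240.0


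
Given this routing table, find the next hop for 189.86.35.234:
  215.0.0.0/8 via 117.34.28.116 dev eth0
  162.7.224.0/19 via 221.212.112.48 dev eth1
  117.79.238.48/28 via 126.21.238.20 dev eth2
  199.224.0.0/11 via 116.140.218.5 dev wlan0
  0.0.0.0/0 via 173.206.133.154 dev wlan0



Longest prefix match for 189.86.35.234:
  /8 215.0.0.0: no
  /19 162.7.224.0: no
  /28 117.79.238.48: no
  /11 199.224.0.0: no
  /0 0.0.0.0: MATCH
Selected: next-hop 173.206.133.154 via wlan0 (matched /0)


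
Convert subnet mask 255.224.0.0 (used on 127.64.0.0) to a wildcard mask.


Subnet mask: 255.224.0.0
Wildcard = 255.255.255.255 - subnet mask
255 - 255 = 0
255 - 224 = 31
255 - 0 = 255
255 - 0 = 255
Wildcard: 0.31.255.255


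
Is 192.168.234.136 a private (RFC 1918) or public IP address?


RFC 1918 private ranges:
  10.0.0.0/8 (10.0.0.0 - 10.255.255.255)
  172.16.0.0/12 (172.16.0.0 - 172.31.255.255)
  192.168.0.0/16 (192.168.0.0 - 192.168.255.255)
Private (in 192.168.0.0/16)


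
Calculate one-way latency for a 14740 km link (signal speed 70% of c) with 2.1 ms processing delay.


Speed = 0.7 * 3e5 km/s = 210000 km/s
Propagation delay = 14740 / 210000 = 0.0702 s = 70.1905 ms
Processing delay = 2.1 ms
Total one-way latency = 72.2905 ms


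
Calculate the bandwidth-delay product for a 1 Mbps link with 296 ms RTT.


BDP = bandwidth * RTT
= 1 Mbps * 296 ms
= 1 * 1e6 * 296 / 1000 bits
= 296000 bits
= 37000 bytes
= 36.1328 KB
BDP = 296000 bits (37000 bytes)


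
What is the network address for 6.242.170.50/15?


IP:   00000110.11110010.10101010.00110010
Mask: 11111111.11111110.00000000.00000000
AND operation:
Net:  00000110.11110010.00000000.00000000
Network: 6.242.0.0/15


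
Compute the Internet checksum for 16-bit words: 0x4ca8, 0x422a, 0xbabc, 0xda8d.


Sum all words (with carry folding):
+ 0x4ca8 = 0x4ca8
+ 0x422a = 0x8ed2
+ 0xbabc = 0x498f
+ 0xda8d = 0x241d
One's complement: ~0x241d
Checksum = 0xdbe2


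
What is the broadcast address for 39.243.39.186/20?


Network: 39.243.32.0/20
Host bits = 12
Set all host bits to 1:
Broadcast: 39.243.47.255


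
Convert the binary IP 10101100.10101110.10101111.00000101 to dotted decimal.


10101100 = 172
10101110 = 174
10101111 = 175
00000101 = 5
IP: 172.174.175.5


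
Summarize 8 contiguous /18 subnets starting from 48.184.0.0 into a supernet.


Original prefix: /18
Number of subnets: 8 = 2^3
New prefix = 18 - 3 = 15
Supernet: 48.184.0.0/15


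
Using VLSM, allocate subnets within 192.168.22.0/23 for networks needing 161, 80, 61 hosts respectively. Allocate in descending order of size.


161 hosts -> /24 (254 usable): 192.168.22.0/24
80 hosts -> /25 (126 usable): 192.168.23.0/25
61 hosts -> /26 (62 usable): 192.168.23.128/26
Allocation: 192.168.22.0/24 (161 hosts, 254 usable); 192.168.23.0/25 (80 hosts, 126 usable); 192.168.23.128/26 (61 hosts, 62 usable)


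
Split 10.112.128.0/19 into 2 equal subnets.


New prefix = 19 + 1 = 20
Each subnet has 4096 addresses
  10.112.128.0/20
  10.112.144.0/20
Subnets: 10.112.128.0/20, 10.112.144.0/20


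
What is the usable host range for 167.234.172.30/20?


Network: 167.234.160.0
Broadcast: 167.234.175.255
First usable = network + 1
Last usable = broadcast - 1
Range: 167.234.160.1 to 167.234.175.254


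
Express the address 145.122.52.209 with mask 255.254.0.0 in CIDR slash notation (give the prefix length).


Binary: 11111111.11111110.00000000.00000000
Count leading 1s
Prefix: /15


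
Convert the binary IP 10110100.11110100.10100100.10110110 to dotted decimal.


10110100 = 180
11110100 = 244
10100100 = 164
10110110 = 182
IP: 180.244.164.182


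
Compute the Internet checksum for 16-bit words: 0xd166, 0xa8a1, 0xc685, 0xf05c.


Sum all words (with carry folding):
+ 0xd166 = 0xd166
+ 0xa8a1 = 0x7a08
+ 0xc685 = 0x408e
+ 0xf05c = 0x30eb
One's complement: ~0x30eb
Checksum = 0xcf14


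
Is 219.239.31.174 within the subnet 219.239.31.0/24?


Subnet network: 219.239.31.0
Test IP AND mask: 219.239.31.0
Yes, 219.239.31.174 is in 219.239.31.0/24


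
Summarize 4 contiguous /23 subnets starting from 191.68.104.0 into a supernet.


Original prefix: /23
Number of subnets: 4 = 2^2
New prefix = 23 - 2 = 21
Supernet: 191.68.104.0/21


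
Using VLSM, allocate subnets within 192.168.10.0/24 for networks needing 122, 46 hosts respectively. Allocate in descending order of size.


122 hosts -> /25 (126 usable): 192.168.10.0/25
46 hosts -> /26 (62 usable): 192.168.10.128/26
Allocation: 192.168.10.0/25 (122 hosts, 126 usable); 192.168.10.128/26 (46 hosts, 62 usable)


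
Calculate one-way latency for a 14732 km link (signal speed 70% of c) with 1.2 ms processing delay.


Speed = 0.7 * 3e5 km/s = 210000 km/s
Propagation delay = 14732 / 210000 = 0.0702 s = 70.1524 ms
Processing delay = 1.2 ms
Total one-way latency = 71.3524 ms


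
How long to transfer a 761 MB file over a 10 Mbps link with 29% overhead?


Effective throughput = 10 * (1 - 29/100) = 7.1 Mbps
File size in Mb = 761 * 8 = 6088 Mb
Time = 6088 / 7.1
Time = 857.4648 seconds


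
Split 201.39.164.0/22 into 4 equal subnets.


New prefix = 22 + 2 = 24
Each subnet has 256 addresses
  201.39.164.0/24
  201.39.165.0/24
  201.39.166.0/24
  201.39.167.0/24
Subnets: 201.39.164.0/24, 201.39.165.0/24, 201.39.166.0/24, 201.39.167.0/24


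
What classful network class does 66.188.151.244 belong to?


First octet: 66
Binary: 01000010
0xxxxxxx -> Class A (1-126)
Class A, default mask 255.0.0.0 (/8)


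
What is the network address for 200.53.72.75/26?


IP:   11001000.00110101.01001000.01001011
Mask: 11111111.11111111.11111111.11000000
AND operation:
Net:  11001000.00110101.01001000.01000000
Network: 200.53.72.64/26


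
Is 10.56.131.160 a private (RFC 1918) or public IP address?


RFC 1918 private ranges:
  10.0.0.0/8 (10.0.0.0 - 10.255.255.255)
  172.16.0.0/12 (172.16.0.0 - 172.31.255.255)
  192.168.0.0/16 (192.168.0.0 - 192.168.255.255)
Private (in 10.0.0.0/8)


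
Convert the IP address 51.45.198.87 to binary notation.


51 = 00110011
45 = 00101101
198 = 11000110
87 = 01010111
Binary: 00110011.00101101.11000110.01010111


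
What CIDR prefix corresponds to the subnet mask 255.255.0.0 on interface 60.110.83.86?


Binary: 11111111.11111111.00000000.00000000
Count leading 1s
Prefix: /16


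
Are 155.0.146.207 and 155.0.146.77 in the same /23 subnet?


Mask: 255.255.254.0
155.0.146.207 AND mask = 155.0.146.0
155.0.146.77 AND mask = 155.0.146.0
Yes, same subnet (155.0.146.0)


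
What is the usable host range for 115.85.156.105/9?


Network: 115.0.0.0
Broadcast: 115.127.255.255
First usable = network + 1
Last usable = broadcast - 1
Range: 115.0.0.1 to 115.127.255.254


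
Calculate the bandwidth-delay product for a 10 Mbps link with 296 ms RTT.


BDP = bandwidth * RTT
= 10 Mbps * 296 ms
= 10 * 1e6 * 296 / 1000 bits
= 2960000 bits
= 370000 bytes
= 361.3281 KB
BDP = 2960000 bits (370000 bytes)


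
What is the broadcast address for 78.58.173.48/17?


Network: 78.58.128.0/17
Host bits = 15
Set all host bits to 1:
Broadcast: 78.58.255.255


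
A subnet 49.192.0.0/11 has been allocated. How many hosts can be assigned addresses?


Host bits = 32 - 11 = 21
Total addresses = 2^21 = 2097152
Usable = total - 2 (network and broadcast)
Usable hosts: 2097150


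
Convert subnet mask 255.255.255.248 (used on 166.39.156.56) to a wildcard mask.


Subnet mask: 255.255.255.248
Wildcard = 255.255.255.255 - subnet mask
255 - 255 = 0
255 - 255 = 0
255 - 255 = 0
255 - 248 = 7
Wildcard: 0.0.0.7


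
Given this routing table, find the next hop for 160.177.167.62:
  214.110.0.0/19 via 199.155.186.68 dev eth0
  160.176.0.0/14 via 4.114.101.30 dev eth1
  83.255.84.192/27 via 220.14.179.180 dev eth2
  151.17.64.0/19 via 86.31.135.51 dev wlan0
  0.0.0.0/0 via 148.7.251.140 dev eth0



Longest prefix match for 160.177.167.62:
  /19 214.110.0.0: no
  /14 160.176.0.0: MATCH
  /27 83.255.84.192: no
  /19 151.17.64.0: no
  /0 0.0.0.0: MATCH
Selected: next-hop 4.114.101.30 via eth1 (matched /14)


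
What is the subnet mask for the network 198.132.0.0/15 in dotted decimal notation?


/15 means 15 network bits, 17 host bits
Binary: 11111111111111100000000000000000
Mask: 255.254.0.0


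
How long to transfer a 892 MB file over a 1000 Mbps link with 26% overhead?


Effective throughput = 1000 * (1 - 26/100) = 740 Mbps
File size in Mb = 892 * 8 = 7136 Mb
Time = 7136 / 740
Time = 9.6432 seconds


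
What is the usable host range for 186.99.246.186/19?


Network: 186.99.224.0
Broadcast: 186.99.255.255
First usable = network + 1
Last usable = broadcast - 1
Range: 186.99.224.1 to 186.99.255.254


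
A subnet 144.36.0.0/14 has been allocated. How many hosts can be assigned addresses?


Host bits = 32 - 14 = 18
Total addresses = 2^18 = 262144
Usable = total - 2 (network and broadcast)
Usable hosts: 262142


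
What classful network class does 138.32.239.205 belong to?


First octet: 138
Binary: 10001010
10xxxxxx -> Class B (128-191)
Class B, default mask 255.255.0.0 (/16)


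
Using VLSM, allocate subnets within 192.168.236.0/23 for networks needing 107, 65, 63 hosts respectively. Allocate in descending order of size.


107 hosts -> /25 (126 usable): 192.168.236.0/25
65 hosts -> /25 (126 usable): 192.168.236.128/25
63 hosts -> /25 (126 usable): 192.168.237.0/25
Allocation: 192.168.236.0/25 (107 hosts, 126 usable); 192.168.236.128/25 (65 hosts, 126 usable); 192.168.237.0/25 (63 hosts, 126 usable)


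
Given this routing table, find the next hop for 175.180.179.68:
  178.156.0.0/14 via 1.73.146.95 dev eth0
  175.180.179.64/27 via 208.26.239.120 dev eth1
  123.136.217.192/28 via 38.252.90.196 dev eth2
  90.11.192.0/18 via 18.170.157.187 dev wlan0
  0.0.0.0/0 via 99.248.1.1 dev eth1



Longest prefix match for 175.180.179.68:
  /14 178.156.0.0: no
  /27 175.180.179.64: MATCH
  /28 123.136.217.192: no
  /18 90.11.192.0: no
  /0 0.0.0.0: MATCH
Selected: next-hop 208.26.239.120 via eth1 (matched /27)


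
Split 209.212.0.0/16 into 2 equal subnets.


New prefix = 16 + 1 = 17
Each subnet has 32768 addresses
  209.212.0.0/17
  209.212.128.0/17
Subnets: 209.212.0.0/17, 209.212.128.0/17


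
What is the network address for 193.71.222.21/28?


IP:   11000001.01000111.11011110.00010101
Mask: 11111111.11111111.11111111.11110000
AND operation:
Net:  11000001.01000111.11011110.00010000
Network: 193.71.222.16/28


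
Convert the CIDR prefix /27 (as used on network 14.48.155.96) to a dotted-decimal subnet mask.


/27 means 27 network bits, 5 host bits
Binary: 11111111111111111111111111100000
Mask: 255.255.255.224


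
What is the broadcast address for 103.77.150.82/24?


Network: 103.77.150.0/24
Host bits = 8
Set all host bits to 1:
Broadcast: 103.77.150.255


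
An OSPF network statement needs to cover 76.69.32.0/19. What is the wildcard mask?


Subnet mask: 255.255.224.0
Wildcard = 255.255.255.255 - subnet mask
255 - 255 = 0
255 - 255 = 0
255 - 224 = 31
255 - 0 = 255
Wildcard: 0.0.31.255


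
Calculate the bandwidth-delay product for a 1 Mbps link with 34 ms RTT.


BDP = bandwidth * RTT
= 1 Mbps * 34 ms
= 1 * 1e6 * 34 / 1000 bits
= 34000 bits
= 4250 bytes
= 4.1504 KB
BDP = 34000 bits (4250 bytes)


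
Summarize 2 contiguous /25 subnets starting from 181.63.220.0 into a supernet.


Original prefix: /25
Number of subnets: 2 = 2^1
New prefix = 25 - 1 = 24
Supernet: 181.63.220.0/24


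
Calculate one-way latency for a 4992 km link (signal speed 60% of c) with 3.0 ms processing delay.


Speed = 0.6 * 3e5 km/s = 180000 km/s
Propagation delay = 4992 / 180000 = 0.0277 s = 27.7333 ms
Processing delay = 3.0 ms
Total one-way latency = 30.7333 ms


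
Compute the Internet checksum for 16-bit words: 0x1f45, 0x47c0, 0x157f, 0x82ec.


Sum all words (with carry folding):
+ 0x1f45 = 0x1f45
+ 0x47c0 = 0x6705
+ 0x157f = 0x7c84
+ 0x82ec = 0xff70
One's complement: ~0xff70
Checksum = 0x008f


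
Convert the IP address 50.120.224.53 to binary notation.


50 = 00110010
120 = 01111000
224 = 11100000
53 = 00110101
Binary: 00110010.01111000.11100000.00110101


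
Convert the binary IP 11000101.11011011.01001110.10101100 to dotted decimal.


11000101 = 197
11011011 = 219
01001110 = 78
10101100 = 172
IP: 197.219.78.172


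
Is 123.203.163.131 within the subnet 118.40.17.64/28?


Subnet network: 118.40.17.64
Test IP AND mask: 123.203.163.128
No, 123.203.163.131 is not in 118.40.17.64/28


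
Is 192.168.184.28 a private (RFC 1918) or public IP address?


RFC 1918 private ranges:
  10.0.0.0/8 (10.0.0.0 - 10.255.255.255)
  172.16.0.0/12 (172.16.0.0 - 172.31.255.255)
  192.168.0.0/16 (192.168.0.0 - 192.168.255.255)
Private (in 192.168.0.0/16)


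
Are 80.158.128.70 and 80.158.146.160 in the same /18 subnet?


Mask: 255.255.192.0
80.158.128.70 AND mask = 80.158.128.0
80.158.146.160 AND mask = 80.158.128.0
Yes, same subnet (80.158.128.0)
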